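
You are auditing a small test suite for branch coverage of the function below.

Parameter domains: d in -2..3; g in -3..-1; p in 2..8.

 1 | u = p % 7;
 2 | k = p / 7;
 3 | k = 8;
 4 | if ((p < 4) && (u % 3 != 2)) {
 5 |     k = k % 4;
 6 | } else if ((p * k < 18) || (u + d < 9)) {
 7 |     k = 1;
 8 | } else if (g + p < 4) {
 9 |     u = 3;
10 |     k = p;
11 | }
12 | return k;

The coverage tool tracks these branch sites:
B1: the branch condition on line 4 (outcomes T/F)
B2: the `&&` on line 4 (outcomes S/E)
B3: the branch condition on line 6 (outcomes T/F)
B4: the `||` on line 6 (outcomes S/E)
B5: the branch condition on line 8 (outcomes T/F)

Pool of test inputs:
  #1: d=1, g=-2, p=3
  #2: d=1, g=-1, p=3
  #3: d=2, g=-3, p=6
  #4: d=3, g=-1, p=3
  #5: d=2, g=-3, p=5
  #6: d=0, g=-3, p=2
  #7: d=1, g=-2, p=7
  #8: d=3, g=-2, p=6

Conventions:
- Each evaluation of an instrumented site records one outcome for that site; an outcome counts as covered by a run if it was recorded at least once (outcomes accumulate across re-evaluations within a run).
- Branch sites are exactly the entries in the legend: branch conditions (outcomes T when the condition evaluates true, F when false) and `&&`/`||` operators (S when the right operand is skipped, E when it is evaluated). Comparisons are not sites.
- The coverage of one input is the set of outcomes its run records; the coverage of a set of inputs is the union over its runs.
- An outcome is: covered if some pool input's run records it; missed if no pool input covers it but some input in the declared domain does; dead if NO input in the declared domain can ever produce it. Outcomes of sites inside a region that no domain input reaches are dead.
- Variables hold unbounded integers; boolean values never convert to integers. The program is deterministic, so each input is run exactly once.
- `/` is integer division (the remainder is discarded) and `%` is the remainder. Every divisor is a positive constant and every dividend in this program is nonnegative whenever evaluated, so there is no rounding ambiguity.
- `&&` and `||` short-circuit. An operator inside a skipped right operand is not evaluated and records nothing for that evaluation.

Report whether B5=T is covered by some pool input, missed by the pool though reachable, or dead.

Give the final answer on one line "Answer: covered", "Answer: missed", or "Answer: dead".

no pool input records B5=T
but domain input (d=3, g=-3, p=6) does record it -> reachable, so missed

Answer: missed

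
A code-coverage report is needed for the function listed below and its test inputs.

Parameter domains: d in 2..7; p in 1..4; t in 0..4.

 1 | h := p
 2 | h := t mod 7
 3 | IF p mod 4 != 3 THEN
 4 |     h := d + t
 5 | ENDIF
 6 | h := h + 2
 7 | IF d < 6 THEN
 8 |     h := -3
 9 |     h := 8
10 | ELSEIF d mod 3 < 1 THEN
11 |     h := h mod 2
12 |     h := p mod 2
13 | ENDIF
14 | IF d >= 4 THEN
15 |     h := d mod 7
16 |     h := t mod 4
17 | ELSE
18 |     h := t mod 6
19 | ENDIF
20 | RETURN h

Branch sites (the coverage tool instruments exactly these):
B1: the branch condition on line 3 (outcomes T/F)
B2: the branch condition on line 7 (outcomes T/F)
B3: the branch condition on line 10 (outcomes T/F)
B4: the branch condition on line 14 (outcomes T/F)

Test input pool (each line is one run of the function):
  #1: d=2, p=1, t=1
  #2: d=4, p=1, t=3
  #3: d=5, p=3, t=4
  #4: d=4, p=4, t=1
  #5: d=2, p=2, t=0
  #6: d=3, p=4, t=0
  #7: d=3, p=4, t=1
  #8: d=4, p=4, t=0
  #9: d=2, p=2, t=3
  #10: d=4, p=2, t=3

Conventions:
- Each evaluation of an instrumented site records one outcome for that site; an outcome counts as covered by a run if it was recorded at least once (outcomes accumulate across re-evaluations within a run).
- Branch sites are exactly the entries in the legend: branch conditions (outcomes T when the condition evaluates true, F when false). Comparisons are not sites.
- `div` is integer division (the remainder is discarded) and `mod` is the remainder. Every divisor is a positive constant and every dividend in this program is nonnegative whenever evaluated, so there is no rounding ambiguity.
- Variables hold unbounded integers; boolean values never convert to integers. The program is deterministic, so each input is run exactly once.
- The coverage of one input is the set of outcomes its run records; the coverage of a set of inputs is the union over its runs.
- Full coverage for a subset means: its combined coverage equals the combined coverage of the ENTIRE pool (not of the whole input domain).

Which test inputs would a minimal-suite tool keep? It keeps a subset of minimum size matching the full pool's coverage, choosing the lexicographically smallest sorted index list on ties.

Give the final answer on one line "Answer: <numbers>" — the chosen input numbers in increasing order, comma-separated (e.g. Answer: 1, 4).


run #1 (d=2, p=1, t=1) records B1=T, B2=T, B4=F
run #2 (d=4, p=1, t=3) records B1=T, B2=T, B4=T
run #3 (d=5, p=3, t=4) records B1=F, B2=T, B4=T
run #4 (d=4, p=4, t=1) records B1=T, B2=T, B4=T
run #5 (d=2, p=2, t=0) records B1=T, B2=T, B4=F
run #6 (d=3, p=4, t=0) records B1=T, B2=T, B4=F
run #7 (d=3, p=4, t=1) records B1=T, B2=T, B4=F
run #8 (d=4, p=4, t=0) records B1=T, B2=T, B4=T
run #9 (d=2, p=2, t=3) records B1=T, B2=T, B4=F
run #10 (d=4, p=2, t=3) records B1=T, B2=T, B4=T
union over all inputs: B1=T, B1=F, B2=T, B4=T, B4=F (5 outcomes)
every size-1 subset falls short of the 5 outcomes (best: 3/5)
size 2: inputs {1, 3} cover all 5 outcomes, and no lexicographically smaller subset of this size does
Answer: 1, 3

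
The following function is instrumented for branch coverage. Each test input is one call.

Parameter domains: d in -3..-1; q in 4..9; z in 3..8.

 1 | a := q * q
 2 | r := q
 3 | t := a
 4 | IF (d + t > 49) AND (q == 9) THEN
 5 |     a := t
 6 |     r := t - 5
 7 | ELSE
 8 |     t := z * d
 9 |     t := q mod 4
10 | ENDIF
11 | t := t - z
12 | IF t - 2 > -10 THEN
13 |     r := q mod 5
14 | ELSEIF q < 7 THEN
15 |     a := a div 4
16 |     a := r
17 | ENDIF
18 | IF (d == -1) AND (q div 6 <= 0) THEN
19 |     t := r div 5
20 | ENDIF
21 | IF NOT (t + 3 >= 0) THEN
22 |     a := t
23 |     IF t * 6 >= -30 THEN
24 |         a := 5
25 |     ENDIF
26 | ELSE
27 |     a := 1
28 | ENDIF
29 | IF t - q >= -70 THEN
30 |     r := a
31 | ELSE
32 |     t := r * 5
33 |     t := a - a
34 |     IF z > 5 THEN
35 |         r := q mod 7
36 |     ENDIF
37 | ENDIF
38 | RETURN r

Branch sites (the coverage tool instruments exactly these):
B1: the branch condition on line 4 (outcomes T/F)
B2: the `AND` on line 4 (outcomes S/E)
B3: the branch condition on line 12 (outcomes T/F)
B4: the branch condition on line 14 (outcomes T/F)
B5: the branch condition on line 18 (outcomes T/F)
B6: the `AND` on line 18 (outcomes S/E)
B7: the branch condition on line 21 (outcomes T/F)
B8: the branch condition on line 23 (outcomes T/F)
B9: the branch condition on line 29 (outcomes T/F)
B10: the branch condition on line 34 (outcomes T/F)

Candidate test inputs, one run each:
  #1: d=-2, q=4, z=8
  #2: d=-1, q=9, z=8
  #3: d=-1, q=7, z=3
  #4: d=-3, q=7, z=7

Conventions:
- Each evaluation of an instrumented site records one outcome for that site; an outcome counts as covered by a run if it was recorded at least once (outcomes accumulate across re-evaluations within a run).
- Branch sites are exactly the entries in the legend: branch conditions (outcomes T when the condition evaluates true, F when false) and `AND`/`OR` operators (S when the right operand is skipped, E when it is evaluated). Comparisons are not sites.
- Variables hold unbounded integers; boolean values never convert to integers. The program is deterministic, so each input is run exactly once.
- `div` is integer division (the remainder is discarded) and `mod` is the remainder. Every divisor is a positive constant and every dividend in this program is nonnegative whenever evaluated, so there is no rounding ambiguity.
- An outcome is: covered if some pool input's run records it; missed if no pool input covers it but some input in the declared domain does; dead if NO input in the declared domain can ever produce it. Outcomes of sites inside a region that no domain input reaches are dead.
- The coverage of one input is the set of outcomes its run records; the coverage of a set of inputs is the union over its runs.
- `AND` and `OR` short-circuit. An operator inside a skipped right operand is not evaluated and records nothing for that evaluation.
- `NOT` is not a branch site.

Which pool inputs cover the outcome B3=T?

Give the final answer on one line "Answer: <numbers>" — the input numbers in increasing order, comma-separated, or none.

input #1 (d=-2, q=4, z=8): does not produce B3=T
input #2 (d=-1, q=9, z=8): produces B3=T
input #3 (d=-1, q=7, z=3): produces B3=T
input #4 (d=-3, q=7, z=7): produces B3=T

Answer: 2, 3, 4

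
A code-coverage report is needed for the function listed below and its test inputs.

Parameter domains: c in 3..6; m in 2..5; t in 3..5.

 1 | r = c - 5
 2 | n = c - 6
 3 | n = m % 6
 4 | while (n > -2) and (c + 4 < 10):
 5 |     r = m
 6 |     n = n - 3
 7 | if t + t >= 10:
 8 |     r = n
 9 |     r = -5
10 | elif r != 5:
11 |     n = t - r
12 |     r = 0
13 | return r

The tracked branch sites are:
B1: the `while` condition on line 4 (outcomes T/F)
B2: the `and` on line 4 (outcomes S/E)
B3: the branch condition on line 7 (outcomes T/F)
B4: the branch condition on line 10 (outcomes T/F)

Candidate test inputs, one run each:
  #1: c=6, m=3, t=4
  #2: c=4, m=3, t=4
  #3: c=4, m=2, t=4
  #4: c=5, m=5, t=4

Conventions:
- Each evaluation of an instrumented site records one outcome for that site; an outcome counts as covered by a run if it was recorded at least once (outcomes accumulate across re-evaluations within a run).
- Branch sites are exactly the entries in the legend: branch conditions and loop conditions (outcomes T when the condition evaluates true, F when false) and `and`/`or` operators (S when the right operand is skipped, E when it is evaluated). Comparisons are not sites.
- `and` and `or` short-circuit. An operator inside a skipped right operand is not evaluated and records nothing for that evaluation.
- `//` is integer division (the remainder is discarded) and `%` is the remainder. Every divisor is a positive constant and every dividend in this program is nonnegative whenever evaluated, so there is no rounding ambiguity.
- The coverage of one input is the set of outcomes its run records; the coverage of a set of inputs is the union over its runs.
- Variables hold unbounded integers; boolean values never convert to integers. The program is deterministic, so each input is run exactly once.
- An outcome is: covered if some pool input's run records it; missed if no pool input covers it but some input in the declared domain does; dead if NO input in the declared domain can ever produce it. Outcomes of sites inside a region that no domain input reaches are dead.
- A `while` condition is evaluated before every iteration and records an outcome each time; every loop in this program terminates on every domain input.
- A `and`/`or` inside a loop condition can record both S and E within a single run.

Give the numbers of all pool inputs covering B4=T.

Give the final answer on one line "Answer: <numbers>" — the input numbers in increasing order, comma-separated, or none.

input #1 (c=6, m=3, t=4): records B4=T
input #2 (c=4, m=3, t=4): records B4=T
input #3 (c=4, m=2, t=4): records B4=T
input #4 (c=5, m=5, t=4): does not record B4=T

Answer: 1, 2, 3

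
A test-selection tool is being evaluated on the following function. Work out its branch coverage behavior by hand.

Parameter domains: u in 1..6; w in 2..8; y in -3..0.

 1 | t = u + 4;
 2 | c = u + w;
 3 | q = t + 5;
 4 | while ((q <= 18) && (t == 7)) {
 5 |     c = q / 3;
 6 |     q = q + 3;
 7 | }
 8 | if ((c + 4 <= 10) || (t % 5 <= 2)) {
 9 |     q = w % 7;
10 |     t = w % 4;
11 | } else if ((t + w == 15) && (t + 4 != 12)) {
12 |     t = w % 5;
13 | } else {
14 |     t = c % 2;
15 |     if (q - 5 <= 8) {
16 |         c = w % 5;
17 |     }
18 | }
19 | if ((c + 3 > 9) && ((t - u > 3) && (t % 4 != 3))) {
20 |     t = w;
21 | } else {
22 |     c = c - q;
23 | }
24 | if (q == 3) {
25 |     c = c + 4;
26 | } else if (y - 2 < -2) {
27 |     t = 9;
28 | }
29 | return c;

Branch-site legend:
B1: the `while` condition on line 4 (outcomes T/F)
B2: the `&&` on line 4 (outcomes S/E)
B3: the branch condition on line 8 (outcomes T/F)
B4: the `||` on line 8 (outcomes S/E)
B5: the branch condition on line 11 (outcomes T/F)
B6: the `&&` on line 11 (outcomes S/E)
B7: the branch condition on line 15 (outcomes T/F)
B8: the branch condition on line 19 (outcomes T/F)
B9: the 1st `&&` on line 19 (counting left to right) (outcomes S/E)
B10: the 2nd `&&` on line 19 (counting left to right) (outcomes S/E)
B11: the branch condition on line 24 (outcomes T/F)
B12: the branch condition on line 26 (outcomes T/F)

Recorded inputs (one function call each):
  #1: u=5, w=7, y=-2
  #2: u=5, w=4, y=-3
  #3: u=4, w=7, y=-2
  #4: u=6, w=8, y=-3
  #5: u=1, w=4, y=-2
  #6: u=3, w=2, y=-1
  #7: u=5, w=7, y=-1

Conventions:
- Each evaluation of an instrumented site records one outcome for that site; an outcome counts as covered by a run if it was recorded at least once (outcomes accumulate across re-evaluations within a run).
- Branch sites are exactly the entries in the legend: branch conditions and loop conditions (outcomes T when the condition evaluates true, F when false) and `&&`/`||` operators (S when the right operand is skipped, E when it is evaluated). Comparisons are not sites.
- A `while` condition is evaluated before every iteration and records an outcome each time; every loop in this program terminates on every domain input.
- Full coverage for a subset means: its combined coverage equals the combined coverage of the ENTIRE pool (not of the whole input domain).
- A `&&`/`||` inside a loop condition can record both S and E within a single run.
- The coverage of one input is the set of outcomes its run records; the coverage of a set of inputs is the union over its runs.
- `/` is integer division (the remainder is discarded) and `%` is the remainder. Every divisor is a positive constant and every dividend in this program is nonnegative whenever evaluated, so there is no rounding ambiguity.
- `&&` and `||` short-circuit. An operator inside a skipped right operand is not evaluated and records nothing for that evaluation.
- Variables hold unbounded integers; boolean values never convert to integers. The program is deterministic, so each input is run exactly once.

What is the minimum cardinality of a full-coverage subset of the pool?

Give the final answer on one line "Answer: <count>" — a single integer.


input #1, u=5, w=7, y=-2: events B2->E, B1->F, B4->E, B3->F, B6->S, B5->F, B7->F, B9->E, B10->S, B8->F, B11->F, B12->T; outcomes B1=F, B2=E, B3=F, B4=E, B5=F, B6=S, B7=F, B8=F, B9=E, B10=S, B11=F, B12=T
input #2, u=5, w=4, y=-3: events B2->E, B1->F, B4->E, B3->F, B6->S, B5->F, B7->F, B9->E, B10->S, B8->F, B11->F, B12->T; outcomes B1=F, B2=E, B3=F, B4=E, B5=F, B6=S, B7=F, B8=F, B9=E, B10=S, B11=F, B12=T
input #3, u=4, w=7, y=-2: events B2->E, B1->F, B4->E, B3->F, B6->E, B5->F, B7->T, B9->S, B8->F, B11->F, B12->T; outcomes B1=F, B2=E, B3=F, B4=E, B5=F, B6=E, B7=T, B8=F, B9=S, B11=F, B12=T
input #4, u=6, w=8, y=-3: events B2->E, B1->F, B4->E, B3->T, B9->E, B10->S, B8->F, B11->F, B12->T; outcomes B1=F, B2=E, B3=T, B4=E, B8=F, B9=E, B10=S, B11=F, B12=T
input #5, u=1, w=4, y=-2: events B2->E, B1->F, B4->S, B3->T, B9->S, B8->F, B11->F, B12->T; outcomes B1=F, B2=E, B3=T, B4=S, B8=F, B9=S, B11=F, B12=T
input #6, u=3, w=2, y=-1: events B2->E, B1->T, B2->E, B1->T, B2->E, B1->T, B2->S, B1->F, B4->S, B3->T, B9->S, B8->F, B11->F, B12->T; outcomes B1=T, B1=F, B2=S, B2=E, B3=T, B4=S, B8=F, B9=S, B11=F, B12=T
input #7, u=5, w=7, y=-1: events B2->E, B1->F, B4->E, B3->F, B6->S, B5->F, B7->F, B9->E, B10->S, B8->F, B11->F, B12->T; outcomes B1=F, B2=E, B3=F, B4=E, B5=F, B6=S, B7=F, B8=F, B9=E, B10=S, B11=F, B12=T
together the pool reaches 19 outcomes: B1=T, B1=F, B2=S, B2=E, B3=T, B3=F, B4=S, B4=E, B5=F, B6=S, B6=E, B7=T, B7=F, B8=F, B9=S, B9=E, B10=S, B11=F, B12=T
size 1 is not enough: best union over all size-1 subsets is 12/19
size 2 is not enough: best union over all size-2 subsets is 17/19
the canonical winner is {1, 3, 6}: size 3, full 19-outcome coverage, earliest index list among size-3 covers
Answer: 3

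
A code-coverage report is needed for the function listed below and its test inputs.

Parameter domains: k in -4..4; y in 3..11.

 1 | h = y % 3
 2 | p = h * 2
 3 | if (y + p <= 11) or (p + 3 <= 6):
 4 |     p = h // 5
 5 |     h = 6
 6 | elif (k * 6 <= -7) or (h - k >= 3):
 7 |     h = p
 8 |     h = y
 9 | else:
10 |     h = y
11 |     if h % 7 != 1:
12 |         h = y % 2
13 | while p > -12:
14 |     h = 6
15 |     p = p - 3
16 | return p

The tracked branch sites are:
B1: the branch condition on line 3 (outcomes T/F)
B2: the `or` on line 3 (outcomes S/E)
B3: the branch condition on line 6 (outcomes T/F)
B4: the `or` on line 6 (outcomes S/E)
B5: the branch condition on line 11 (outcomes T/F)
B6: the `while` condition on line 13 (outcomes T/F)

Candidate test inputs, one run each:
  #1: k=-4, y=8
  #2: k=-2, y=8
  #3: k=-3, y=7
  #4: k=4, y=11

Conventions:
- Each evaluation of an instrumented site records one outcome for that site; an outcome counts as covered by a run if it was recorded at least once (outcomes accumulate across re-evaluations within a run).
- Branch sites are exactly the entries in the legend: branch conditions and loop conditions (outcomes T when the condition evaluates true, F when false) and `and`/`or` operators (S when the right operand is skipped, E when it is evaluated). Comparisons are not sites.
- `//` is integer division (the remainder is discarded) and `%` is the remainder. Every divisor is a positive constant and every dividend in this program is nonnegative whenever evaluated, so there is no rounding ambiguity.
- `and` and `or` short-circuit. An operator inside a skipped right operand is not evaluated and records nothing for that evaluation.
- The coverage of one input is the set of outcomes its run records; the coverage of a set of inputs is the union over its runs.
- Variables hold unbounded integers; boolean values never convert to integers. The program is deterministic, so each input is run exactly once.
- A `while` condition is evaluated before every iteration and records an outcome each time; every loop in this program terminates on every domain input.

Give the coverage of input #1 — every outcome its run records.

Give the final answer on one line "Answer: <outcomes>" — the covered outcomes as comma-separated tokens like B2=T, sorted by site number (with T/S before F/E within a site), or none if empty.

Simulating input #1 (k=-4, y=8) step by step:
  B2->E, B1->F, B4->S, B3->T, B6->T, B6->T, B6->T, B6->T, B6->T, B6->T
  B6->F
distinct outcomes covered: B1=F, B2=E, B3=T, B4=S, B6=T, B6=F

Answer: B1=F, B2=E, B3=T, B4=S, B6=T, B6=F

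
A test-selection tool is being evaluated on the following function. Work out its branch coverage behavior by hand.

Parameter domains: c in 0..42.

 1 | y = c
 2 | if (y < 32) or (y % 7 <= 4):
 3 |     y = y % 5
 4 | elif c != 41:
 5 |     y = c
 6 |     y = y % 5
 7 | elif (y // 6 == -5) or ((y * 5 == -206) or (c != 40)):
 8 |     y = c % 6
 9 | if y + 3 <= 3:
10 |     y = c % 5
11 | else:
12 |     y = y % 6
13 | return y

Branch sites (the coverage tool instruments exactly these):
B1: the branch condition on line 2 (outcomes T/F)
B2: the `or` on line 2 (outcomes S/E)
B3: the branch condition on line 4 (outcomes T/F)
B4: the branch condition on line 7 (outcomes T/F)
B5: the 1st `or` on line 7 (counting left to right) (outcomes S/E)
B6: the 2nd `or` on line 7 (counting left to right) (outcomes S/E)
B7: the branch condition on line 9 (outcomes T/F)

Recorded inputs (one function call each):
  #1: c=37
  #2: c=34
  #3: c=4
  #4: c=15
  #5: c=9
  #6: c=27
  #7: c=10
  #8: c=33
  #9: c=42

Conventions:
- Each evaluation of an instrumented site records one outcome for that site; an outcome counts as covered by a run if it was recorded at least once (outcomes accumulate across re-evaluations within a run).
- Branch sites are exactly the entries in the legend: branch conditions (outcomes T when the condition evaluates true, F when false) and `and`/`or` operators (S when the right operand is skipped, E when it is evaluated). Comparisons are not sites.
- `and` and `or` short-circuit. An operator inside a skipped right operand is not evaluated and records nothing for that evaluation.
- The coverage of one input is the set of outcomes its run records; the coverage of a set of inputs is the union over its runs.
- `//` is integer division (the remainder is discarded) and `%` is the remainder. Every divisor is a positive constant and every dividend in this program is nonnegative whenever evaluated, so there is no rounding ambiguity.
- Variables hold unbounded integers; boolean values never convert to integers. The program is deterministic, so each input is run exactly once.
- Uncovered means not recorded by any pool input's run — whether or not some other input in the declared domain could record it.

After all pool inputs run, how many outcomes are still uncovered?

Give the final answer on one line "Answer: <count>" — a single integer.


test 1 (c=37) fires B2->E, B1->T, B7->F; hits B1=T, B2=E, B7=F
test 2 (c=34) fires B2->E, B1->F, B3->T, B7->F; hits B1=F, B2=E, B3=T, B7=F
test 3 (c=4) fires B2->S, B1->T, B7->F; hits B1=T, B2=S, B7=F
test 4 (c=15) fires B2->S, B1->T, B7->T; hits B1=T, B2=S, B7=T
test 5 (c=9) fires B2->S, B1->T, B7->F; hits B1=T, B2=S, B7=F
test 6 (c=27) fires B2->S, B1->T, B7->F; hits B1=T, B2=S, B7=F
test 7 (c=10) fires B2->S, B1->T, B7->T; hits B1=T, B2=S, B7=T
test 8 (c=33) fires B2->E, B1->F, B3->T, B7->F; hits B1=F, B2=E, B3=T, B7=F
test 9 (c=42) fires B2->E, B1->T, B7->F; hits B1=T, B2=E, B7=F
union over the pool: B1=T, B1=F, B2=S, B2=E, B3=T, B7=T, B7=F
uncovered (7 of 14): B3=F, B4=T, B4=F, B5=S, B5=E, B6=S, B6=E
Answer: 7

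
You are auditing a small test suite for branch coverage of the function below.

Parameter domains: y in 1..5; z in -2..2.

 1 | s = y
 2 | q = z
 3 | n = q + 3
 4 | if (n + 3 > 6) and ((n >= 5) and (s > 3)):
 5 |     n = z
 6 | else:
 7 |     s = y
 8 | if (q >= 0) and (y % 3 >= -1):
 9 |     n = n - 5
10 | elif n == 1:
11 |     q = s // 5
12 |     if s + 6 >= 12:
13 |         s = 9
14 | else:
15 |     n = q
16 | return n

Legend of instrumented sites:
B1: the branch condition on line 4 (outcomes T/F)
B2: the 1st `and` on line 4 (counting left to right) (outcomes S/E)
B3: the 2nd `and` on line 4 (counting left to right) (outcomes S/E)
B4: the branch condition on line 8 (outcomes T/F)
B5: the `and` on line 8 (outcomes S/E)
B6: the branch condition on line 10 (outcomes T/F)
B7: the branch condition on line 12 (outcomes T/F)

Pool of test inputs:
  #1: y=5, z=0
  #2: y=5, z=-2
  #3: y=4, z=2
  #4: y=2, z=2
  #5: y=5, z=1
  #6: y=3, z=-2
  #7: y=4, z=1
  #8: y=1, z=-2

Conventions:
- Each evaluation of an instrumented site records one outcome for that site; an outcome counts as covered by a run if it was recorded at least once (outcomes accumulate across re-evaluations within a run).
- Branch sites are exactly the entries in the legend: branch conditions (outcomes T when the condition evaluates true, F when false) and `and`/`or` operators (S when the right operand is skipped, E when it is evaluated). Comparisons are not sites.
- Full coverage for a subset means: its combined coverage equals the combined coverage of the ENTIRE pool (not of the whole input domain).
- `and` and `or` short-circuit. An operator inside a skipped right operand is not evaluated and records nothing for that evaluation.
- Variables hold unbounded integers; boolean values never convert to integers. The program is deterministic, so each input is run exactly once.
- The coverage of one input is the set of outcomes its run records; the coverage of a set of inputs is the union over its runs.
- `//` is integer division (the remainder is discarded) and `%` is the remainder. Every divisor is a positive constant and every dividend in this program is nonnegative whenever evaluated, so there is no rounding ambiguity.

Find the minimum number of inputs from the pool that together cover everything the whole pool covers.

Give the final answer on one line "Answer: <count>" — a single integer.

run #1 (y=5, z=0) runs B2->S, B1->F, B5->E, B4->T; records B1=F, B2=S, B4=T, B5=E
run #2 (y=5, z=-2) runs B2->S, B1->F, B5->S, B4->F, B6->T, B7->F; records B1=F, B2=S, B4=F, B5=S, B6=T, B7=F
run #3 (y=4, z=2) runs B2->E, B3->E, B1->T, B5->E, B4->T; records B1=T, B2=E, B3=E, B4=T, B5=E
run #4 (y=2, z=2) runs B2->E, B3->E, B1->F, B5->E, B4->T; records B1=F, B2=E, B3=E, B4=T, B5=E
run #5 (y=5, z=1) runs B2->E, B3->S, B1->F, B5->E, B4->T; records B1=F, B2=E, B3=S, B4=T, B5=E
run #6 (y=3, z=-2) runs B2->S, B1->F, B5->S, B4->F, B6->T, B7->F; records B1=F, B2=S, B4=F, B5=S, B6=T, B7=F
run #7 (y=4, z=1) runs B2->E, B3->S, B1->F, B5->E, B4->T; records B1=F, B2=E, B3=S, B4=T, B5=E
run #8 (y=1, z=-2) runs B2->S, B1->F, B5->S, B4->F, B6->T, B7->F; records B1=F, B2=S, B4=F, B5=S, B6=T, B7=F
union over all inputs: B1=T, B1=F, B2=S, B2=E, B3=S, B3=E, B4=T, B4=F, B5=S, B5=E, B6=T, B7=F (12 outcomes)
no size-1 subset reaches all 12 outcomes (best union: 6/12)
no size-2 subset reaches all 12 outcomes (best union: 11/12)
size 3: inputs {2, 3, 5} cover all 12 outcomes, and no lexicographically smaller subset of this size does

Answer: 3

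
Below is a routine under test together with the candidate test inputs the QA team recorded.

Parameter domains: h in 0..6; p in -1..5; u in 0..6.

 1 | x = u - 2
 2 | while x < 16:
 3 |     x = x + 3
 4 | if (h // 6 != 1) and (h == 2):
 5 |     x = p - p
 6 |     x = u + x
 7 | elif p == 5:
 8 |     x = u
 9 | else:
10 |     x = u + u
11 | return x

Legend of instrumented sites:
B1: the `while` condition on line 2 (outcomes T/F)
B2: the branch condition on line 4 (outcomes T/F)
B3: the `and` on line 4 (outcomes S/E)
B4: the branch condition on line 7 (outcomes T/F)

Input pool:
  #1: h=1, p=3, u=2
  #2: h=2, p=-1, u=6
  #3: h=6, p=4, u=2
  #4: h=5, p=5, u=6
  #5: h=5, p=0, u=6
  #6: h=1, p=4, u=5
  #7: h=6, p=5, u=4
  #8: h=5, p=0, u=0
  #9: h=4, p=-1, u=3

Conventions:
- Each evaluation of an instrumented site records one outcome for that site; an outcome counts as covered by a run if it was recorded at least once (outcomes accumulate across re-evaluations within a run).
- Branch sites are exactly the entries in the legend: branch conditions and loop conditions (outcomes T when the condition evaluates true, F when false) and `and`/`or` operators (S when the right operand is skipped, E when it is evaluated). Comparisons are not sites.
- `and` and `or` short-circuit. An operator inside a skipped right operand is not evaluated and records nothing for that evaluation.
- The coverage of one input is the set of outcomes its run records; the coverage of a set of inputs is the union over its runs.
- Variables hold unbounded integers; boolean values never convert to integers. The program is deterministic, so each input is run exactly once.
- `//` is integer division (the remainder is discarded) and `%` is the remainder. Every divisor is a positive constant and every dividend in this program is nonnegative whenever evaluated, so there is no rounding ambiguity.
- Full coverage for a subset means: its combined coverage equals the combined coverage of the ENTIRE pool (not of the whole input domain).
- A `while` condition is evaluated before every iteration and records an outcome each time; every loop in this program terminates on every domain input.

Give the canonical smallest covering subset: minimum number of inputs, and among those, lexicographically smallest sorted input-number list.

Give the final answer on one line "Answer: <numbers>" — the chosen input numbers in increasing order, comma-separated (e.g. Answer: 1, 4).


input #1 (h=1, p=3, u=2): events B1->T, B1->T, B1->T, B1->T, B1->T, B1->T, B1->F, B3->E, B2->F, B4->F; covers B1=T, B1=F, B2=F, B3=E, B4=F
input #2 (h=2, p=-1, u=6): events B1->T, B1->T, B1->T, B1->T, B1->F, B3->E, B2->T; covers B1=T, B1=F, B2=T, B3=E
input #3 (h=6, p=4, u=2): events B1->T, B1->T, B1->T, B1->T, B1->T, B1->T, B1->F, B3->S, B2->F, B4->F; covers B1=T, B1=F, B2=F, B3=S, B4=F
input #4 (h=5, p=5, u=6): events B1->T, B1->T, B1->T, B1->T, B1->F, B3->E, B2->F, B4->T; covers B1=T, B1=F, B2=F, B3=E, B4=T
input #5 (h=5, p=0, u=6): events B1->T, B1->T, B1->T, B1->T, B1->F, B3->E, B2->F, B4->F; covers B1=T, B1=F, B2=F, B3=E, B4=F
input #6 (h=1, p=4, u=5): events B1->T, B1->T, B1->T, B1->T, B1->T, B1->F, B3->E, B2->F, B4->F; covers B1=T, B1=F, B2=F, B3=E, B4=F
input #7 (h=6, p=5, u=4): events B1->T, B1->T, B1->T, B1->T, B1->T, B1->F, B3->S, B2->F, B4->T; covers B1=T, B1=F, B2=F, B3=S, B4=T
input #8 (h=5, p=0, u=0): events B1->T, B1->T, B1->T, B1->T, B1->T, B1->T, B1->F, B3->E, B2->F, B4->F; covers B1=T, B1=F, B2=F, B3=E, B4=F
input #9 (h=4, p=-1, u=3): events B1->T, B1->T, B1->T, B1->T, B1->T, B1->F, B3->E, B2->F, B4->F; covers B1=T, B1=F, B2=F, B3=E, B4=F
together the pool reaches 8 outcomes: B1=T, B1=F, B2=T, B2=F, B3=S, B3=E, B4=T, B4=F
every size-1 subset falls short of the 8 outcomes (best: 5/8)
every size-2 subset falls short of the 8 outcomes (best: 7/8)
size 3: inputs {1, 2, 7} cover all 8 outcomes, and no lexicographically smaller subset of this size does
Answer: 1, 2, 7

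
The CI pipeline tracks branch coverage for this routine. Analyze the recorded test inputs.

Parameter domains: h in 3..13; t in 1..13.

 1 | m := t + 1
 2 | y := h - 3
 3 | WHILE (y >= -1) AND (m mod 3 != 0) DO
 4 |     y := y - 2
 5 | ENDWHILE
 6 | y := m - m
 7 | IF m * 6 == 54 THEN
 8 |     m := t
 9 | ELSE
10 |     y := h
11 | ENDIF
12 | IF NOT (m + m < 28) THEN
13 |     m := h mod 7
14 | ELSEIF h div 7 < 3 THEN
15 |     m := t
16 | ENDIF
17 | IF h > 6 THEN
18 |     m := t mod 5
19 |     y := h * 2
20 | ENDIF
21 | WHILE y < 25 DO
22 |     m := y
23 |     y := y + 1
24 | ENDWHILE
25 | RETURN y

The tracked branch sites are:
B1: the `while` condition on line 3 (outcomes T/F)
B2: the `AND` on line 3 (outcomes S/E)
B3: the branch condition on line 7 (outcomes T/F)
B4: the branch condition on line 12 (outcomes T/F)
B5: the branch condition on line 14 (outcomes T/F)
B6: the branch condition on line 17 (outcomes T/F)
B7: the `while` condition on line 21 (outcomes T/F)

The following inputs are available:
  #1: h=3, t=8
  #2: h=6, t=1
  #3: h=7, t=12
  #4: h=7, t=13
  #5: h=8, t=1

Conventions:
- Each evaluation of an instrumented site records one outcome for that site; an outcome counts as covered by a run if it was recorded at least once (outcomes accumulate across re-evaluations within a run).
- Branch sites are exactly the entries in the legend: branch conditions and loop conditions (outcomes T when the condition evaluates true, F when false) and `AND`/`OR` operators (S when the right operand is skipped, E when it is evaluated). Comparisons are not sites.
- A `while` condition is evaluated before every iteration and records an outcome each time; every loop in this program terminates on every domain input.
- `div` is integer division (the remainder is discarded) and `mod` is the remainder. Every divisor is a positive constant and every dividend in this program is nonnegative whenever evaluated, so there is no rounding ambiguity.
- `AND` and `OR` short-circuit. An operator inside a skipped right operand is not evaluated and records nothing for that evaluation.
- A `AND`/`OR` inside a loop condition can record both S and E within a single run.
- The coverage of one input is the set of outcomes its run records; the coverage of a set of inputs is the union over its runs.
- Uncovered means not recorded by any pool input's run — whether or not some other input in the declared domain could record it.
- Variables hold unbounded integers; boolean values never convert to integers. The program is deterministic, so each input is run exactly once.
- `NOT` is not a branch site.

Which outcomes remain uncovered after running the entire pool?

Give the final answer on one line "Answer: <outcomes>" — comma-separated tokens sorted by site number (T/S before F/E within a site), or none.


test 1 (h=3, t=8) fires B2->E, B1->F, B3->T, B4->F, B5->T, B6->F, B7->T, B7->T, B7->T, B7->T, B7->T, B7->T, B7->T, B7->T, ...; hits B1=F, B2=E, B3=T, B4=F, B5=T, B6=F, B7=T, B7=F
test 2 (h=6, t=1) fires B2->E, B1->T, B2->E, B1->T, B2->E, B1->T, B2->S, B1->F, B3->F, B4->F, B5->T, B6->F, B7->T, B7->T, ...; hits B1=T, B1=F, B2=S, B2=E, B3=F, B4=F, B5=T, B6=F, B7=T, B7=F
test 3 (h=7, t=12) fires B2->E, B1->T, B2->E, B1->T, B2->E, B1->T, B2->S, B1->F, B3->F, B4->F, B5->T, B6->T, B7->T, B7->T, ...; hits B1=T, B1=F, B2=S, B2=E, B3=F, B4=F, B5=T, B6=T, B7=T, B7=F
test 4 (h=7, t=13) fires B2->E, B1->T, B2->E, B1->T, B2->E, B1->T, B2->S, B1->F, B3->F, B4->T, B6->T, B7->T, B7->T, B7->T, ...; hits B1=T, B1=F, B2=S, B2=E, B3=F, B4=T, B6=T, B7=T, B7=F
test 5 (h=8, t=1) fires B2->E, B1->T, B2->E, B1->T, B2->E, B1->T, B2->E, B1->T, B2->S, B1->F, B3->F, B4->F, B5->T, B6->T, ...; hits B1=T, B1=F, B2=S, B2=E, B3=F, B4=F, B5=T, B6=T, B7=T, B7=F
union over the pool: B1=T, B1=F, B2=S, B2=E, B3=T, B3=F, B4=T, B4=F, B5=T, B6=T, B6=F, B7=T, B7=F
uncovered (1 of 14): B5=F
Answer: B5=F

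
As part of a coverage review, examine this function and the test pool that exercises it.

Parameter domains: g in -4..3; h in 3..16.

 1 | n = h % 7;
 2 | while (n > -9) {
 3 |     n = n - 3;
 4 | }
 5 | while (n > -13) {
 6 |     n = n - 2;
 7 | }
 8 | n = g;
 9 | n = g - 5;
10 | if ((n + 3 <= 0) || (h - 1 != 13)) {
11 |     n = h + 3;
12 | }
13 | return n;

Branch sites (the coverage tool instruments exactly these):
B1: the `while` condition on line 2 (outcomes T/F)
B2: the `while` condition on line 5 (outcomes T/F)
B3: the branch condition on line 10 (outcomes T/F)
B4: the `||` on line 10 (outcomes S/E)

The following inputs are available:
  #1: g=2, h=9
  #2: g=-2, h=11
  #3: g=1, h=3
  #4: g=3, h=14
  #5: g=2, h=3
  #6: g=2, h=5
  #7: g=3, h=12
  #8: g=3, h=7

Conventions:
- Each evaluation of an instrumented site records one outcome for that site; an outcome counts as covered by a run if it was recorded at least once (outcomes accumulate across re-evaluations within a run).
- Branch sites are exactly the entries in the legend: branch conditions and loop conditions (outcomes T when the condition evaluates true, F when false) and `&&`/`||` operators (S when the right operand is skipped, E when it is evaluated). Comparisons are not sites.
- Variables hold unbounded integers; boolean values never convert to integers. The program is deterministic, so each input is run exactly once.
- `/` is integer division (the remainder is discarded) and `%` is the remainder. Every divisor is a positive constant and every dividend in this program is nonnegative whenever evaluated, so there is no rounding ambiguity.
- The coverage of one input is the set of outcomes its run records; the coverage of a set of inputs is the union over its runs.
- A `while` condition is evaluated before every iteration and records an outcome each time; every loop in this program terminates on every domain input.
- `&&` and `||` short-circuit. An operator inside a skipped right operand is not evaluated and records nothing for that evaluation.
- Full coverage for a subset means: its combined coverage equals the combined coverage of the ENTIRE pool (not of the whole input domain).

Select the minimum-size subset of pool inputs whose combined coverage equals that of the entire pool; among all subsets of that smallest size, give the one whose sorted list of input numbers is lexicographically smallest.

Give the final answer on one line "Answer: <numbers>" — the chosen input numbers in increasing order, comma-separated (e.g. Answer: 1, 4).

input #1, g=2, h=9: events B1->T, B1->T, B1->T, B1->T, B1->F, B2->T, B2->T, B2->F, B4->S, B3->T; outcomes B1=T, B1=F, B2=T, B2=F, B3=T, B4=S
input #2, g=-2, h=11: events B1->T, B1->T, B1->T, B1->T, B1->T, B1->F, B2->T, B2->F, B4->S, B3->T; outcomes B1=T, B1=F, B2=T, B2=F, B3=T, B4=S
input #3, g=1, h=3: events B1->T, B1->T, B1->T, B1->T, B1->F, B2->T, B2->T, B2->F, B4->S, B3->T; outcomes B1=T, B1=F, B2=T, B2=F, B3=T, B4=S
input #4, g=3, h=14: events B1->T, B1->T, B1->T, B1->F, B2->T, B2->T, B2->F, B4->E, B3->F; outcomes B1=T, B1=F, B2=T, B2=F, B3=F, B4=E
input #5, g=2, h=3: events B1->T, B1->T, B1->T, B1->T, B1->F, B2->T, B2->T, B2->F, B4->S, B3->T; outcomes B1=T, B1=F, B2=T, B2=F, B3=T, B4=S
input #6, g=2, h=5: events B1->T, B1->T, B1->T, B1->T, B1->T, B1->F, B2->T, B2->T, B2->F, B4->S, B3->T; outcomes B1=T, B1=F, B2=T, B2=F, B3=T, B4=S
input #7, g=3, h=12: events B1->T, B1->T, B1->T, B1->T, B1->T, B1->F, B2->T, B2->T, B2->F, B4->E, B3->T; outcomes B1=T, B1=F, B2=T, B2=F, B3=T, B4=E
input #8, g=3, h=7: events B1->T, B1->T, B1->T, B1->F, B2->T, B2->T, B2->F, B4->E, B3->T; outcomes B1=T, B1=F, B2=T, B2=F, B3=T, B4=E
the full pool covers 8 outcomes: B1=T, B1=F, B2=T, B2=F, B3=T, B3=F, B4=S, B4=E
checked all size-1 subsets: none covers 8 outcomes (max 6/8)
the canonical winner is {1, 4}: size 2, full 8-outcome coverage, earliest index list among size-2 covers

Answer: 1, 4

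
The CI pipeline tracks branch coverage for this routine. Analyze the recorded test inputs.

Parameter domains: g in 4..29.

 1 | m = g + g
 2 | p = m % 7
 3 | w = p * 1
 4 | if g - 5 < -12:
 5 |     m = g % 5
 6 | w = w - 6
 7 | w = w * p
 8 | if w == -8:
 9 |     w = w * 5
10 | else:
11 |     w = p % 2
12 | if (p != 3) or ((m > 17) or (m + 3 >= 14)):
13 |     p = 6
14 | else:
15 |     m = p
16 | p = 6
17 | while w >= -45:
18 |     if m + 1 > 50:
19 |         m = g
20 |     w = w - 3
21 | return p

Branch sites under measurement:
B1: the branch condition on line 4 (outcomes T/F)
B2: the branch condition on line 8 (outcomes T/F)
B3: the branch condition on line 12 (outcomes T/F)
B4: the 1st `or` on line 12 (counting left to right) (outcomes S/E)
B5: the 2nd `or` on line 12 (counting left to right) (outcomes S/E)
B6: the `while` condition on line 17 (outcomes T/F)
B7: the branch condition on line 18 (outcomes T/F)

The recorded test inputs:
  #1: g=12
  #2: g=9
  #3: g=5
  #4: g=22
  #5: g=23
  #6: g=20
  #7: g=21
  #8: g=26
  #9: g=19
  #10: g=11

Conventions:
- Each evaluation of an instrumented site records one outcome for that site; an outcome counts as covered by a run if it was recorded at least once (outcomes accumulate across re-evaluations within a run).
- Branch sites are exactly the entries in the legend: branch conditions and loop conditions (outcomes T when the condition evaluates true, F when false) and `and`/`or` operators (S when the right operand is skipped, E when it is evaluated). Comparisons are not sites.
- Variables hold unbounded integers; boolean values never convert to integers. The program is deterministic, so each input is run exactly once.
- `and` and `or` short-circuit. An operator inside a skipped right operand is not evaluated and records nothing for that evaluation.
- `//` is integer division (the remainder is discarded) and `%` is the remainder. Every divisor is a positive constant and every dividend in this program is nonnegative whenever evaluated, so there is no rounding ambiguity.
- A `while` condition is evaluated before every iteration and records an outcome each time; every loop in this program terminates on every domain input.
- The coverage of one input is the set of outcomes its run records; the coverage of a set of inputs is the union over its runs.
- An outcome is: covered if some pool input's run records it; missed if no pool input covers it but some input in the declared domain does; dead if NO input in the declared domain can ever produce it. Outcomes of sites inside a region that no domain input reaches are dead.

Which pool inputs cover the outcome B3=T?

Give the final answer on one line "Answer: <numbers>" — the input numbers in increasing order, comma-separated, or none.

input #1 (g=12): covers B3=T
input #2 (g=9): covers B3=T
input #3 (g=5): misses B3=T
input #4 (g=22): covers B3=T
input #5 (g=23): covers B3=T
input #6 (g=20): covers B3=T
input #7 (g=21): covers B3=T
input #8 (g=26): covers B3=T
input #9 (g=19): covers B3=T
input #10 (g=11): covers B3=T

Answer: 1, 2, 4, 5, 6, 7, 8, 9, 10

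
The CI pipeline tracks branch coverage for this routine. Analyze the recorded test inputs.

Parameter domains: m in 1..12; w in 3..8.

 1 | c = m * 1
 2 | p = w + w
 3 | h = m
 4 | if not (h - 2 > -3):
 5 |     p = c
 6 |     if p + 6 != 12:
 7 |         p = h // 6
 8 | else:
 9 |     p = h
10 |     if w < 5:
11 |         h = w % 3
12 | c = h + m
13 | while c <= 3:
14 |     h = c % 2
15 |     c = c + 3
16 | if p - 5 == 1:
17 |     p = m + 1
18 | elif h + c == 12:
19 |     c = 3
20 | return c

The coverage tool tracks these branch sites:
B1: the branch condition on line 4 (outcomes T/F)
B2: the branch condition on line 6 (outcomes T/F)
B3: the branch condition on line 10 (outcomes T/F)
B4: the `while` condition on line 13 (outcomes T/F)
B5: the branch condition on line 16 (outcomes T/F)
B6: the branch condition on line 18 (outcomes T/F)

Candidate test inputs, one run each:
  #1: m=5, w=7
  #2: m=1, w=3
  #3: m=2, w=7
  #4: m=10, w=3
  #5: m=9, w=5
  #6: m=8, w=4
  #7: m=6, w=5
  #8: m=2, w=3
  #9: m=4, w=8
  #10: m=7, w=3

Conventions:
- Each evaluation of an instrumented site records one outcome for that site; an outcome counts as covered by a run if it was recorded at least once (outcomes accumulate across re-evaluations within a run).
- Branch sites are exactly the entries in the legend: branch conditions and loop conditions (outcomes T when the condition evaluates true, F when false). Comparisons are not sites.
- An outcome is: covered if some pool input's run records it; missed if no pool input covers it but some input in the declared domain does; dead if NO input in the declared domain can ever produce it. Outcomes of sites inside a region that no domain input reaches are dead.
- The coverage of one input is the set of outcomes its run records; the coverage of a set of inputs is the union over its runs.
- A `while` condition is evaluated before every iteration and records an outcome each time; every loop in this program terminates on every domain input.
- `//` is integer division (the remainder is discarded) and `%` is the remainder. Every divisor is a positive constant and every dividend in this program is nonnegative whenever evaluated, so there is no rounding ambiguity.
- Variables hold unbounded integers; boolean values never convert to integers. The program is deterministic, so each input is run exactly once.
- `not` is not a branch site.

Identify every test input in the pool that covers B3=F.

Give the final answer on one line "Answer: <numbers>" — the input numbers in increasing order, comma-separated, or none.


input #1 (m=5, w=7): produces B3=F
input #2 (m=1, w=3): does not produce B3=F
input #3 (m=2, w=7): produces B3=F
input #4 (m=10, w=3): does not produce B3=F
input #5 (m=9, w=5): produces B3=F
input #6 (m=8, w=4): does not produce B3=F
input #7 (m=6, w=5): produces B3=F
input #8 (m=2, w=3): does not produce B3=F
input #9 (m=4, w=8): produces B3=F
input #10 (m=7, w=3): does not produce B3=F
Answer: 1, 3, 5, 7, 9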